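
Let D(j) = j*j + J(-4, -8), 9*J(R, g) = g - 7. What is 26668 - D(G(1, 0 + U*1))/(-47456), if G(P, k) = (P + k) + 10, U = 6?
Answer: 1898335343/71184 ≈ 26668.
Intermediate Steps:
J(R, g) = -7/9 + g/9 (J(R, g) = (g - 7)/9 = (-7 + g)/9 = -7/9 + g/9)
G(P, k) = 10 + P + k
D(j) = -5/3 + j² (D(j) = j*j + (-7/9 + (⅑)*(-8)) = j² + (-7/9 - 8/9) = j² - 5/3 = -5/3 + j²)
26668 - D(G(1, 0 + U*1))/(-47456) = 26668 - (-5/3 + (10 + 1 + (0 + 6*1))²)/(-47456) = 26668 - (-5/3 + (10 + 1 + (0 + 6))²)*(-1)/47456 = 26668 - (-5/3 + (10 + 1 + 6)²)*(-1)/47456 = 26668 - (-5/3 + 17²)*(-1)/47456 = 26668 - (-5/3 + 289)*(-1)/47456 = 26668 - 862*(-1)/(3*47456) = 26668 - 1*(-431/71184) = 26668 + 431/71184 = 1898335343/71184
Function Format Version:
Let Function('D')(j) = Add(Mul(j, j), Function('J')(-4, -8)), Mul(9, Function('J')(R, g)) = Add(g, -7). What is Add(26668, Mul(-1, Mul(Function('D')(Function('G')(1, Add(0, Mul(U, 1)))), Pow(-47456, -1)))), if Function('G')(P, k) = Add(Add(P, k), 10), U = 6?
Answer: Rational(1898335343, 71184) ≈ 26668.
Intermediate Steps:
Function('J')(R, g) = Add(Rational(-7, 9), Mul(Rational(1, 9), g)) (Function('J')(R, g) = Mul(Rational(1, 9), Add(g, -7)) = Mul(Rational(1, 9), Add(-7, g)) = Add(Rational(-7, 9), Mul(Rational(1, 9), g)))
Function('G')(P, k) = Add(10, P, k)
Function('D')(j) = Add(Rational(-5, 3), Pow(j, 2)) (Function('D')(j) = Add(Mul(j, j), Add(Rational(-7, 9), Mul(Rational(1, 9), -8))) = Add(Pow(j, 2), Add(Rational(-7, 9), Rational(-8, 9))) = Add(Pow(j, 2), Rational(-5, 3)) = Add(Rational(-5, 3), Pow(j, 2)))
Add(26668, Mul(-1, Mul(Function('D')(Function('G')(1, Add(0, Mul(U, 1)))), Pow(-47456, -1)))) = Add(26668, Mul(-1, Mul(Add(Rational(-5, 3), Pow(Add(10, 1, Add(0, Mul(6, 1))), 2)), Pow(-47456, -1)))) = Add(26668, Mul(-1, Mul(Add(Rational(-5, 3), Pow(Add(10, 1, Add(0, 6)), 2)), Rational(-1, 47456)))) = Add(26668, Mul(-1, Mul(Add(Rational(-5, 3), Pow(Add(10, 1, 6), 2)), Rational(-1, 47456)))) = Add(26668, Mul(-1, Mul(Add(Rational(-5, 3), Pow(17, 2)), Rational(-1, 47456)))) = Add(26668, Mul(-1, Mul(Add(Rational(-5, 3), 289), Rational(-1, 47456)))) = Add(26668, Mul(-1, Mul(Rational(862, 3), Rational(-1, 47456)))) = Add(26668, Mul(-1, Rational(-431, 71184))) = Add(26668, Rational(431, 71184)) = Rational(1898335343, 71184)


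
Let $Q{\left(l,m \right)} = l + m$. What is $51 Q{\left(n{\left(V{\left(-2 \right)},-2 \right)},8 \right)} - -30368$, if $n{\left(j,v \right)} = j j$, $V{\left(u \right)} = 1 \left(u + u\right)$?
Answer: $31592$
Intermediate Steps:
$V{\left(u \right)} = 2 u$ ($V{\left(u \right)} = 1 \cdot 2 u = 2 u$)
$n{\left(j,v \right)} = j^{2}$
$51 Q{\left(n{\left(V{\left(-2 \right)},-2 \right)},8 \right)} - -30368 = 51 \left(\left(2 \left(-2\right)\right)^{2} + 8\right) - -30368 = 51 \left(\left(-4\right)^{2} + 8\right) + 30368 = 51 \left(16 + 8\right) + 30368 = 51 \cdot 24 + 30368 = 1224 + 30368 = 31592$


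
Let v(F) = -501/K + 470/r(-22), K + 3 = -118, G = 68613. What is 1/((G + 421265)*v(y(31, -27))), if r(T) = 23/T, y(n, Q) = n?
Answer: -2783/607261096726 ≈ -4.5829e-9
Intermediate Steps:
K = -121 (K = -3 - 118 = -121)
v(F) = -1239617/2783 (v(F) = -501/(-121) + 470/((23/(-22))) = -501*(-1/121) + 470/((23*(-1/22))) = 501/121 + 470/(-23/22) = 501/121 + 470*(-22/23) = 501/121 - 10340/23 = -1239617/2783)
1/((G + 421265)*v(y(31, -27))) = 1/((68613 + 421265)*(-1239617/2783)) = -2783/1239617/489878 = (1/489878)*(-2783/1239617) = -2783/607261096726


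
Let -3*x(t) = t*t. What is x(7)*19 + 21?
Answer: -868/3 ≈ -289.33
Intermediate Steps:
x(t) = -t²/3 (x(t) = -t*t/3 = -t²/3)
x(7)*19 + 21 = -⅓*7²*19 + 21 = -⅓*49*19 + 21 = -49/3*19 + 21 = -931/3 + 21 = -868/3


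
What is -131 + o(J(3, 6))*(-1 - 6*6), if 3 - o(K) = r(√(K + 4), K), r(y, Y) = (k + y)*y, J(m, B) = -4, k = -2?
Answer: -242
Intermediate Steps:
r(y, Y) = y*(-2 + y) (r(y, Y) = (-2 + y)*y = y*(-2 + y))
o(K) = 3 - √(4 + K)*(-2 + √(4 + K)) (o(K) = 3 - √(K + 4)*(-2 + √(K + 4)) = 3 - √(4 + K)*(-2 + √(4 + K)))
-131 + o(J(3, 6))*(-1 - 6*6) = -131 + (-1 - 1*(-4) + 2*√(4 - 4))*(-1 - 6*6) = -131 + (-1 + 4 + 2*√0)*(-1 - 36) = -131 + (-1 + 4 + 2*0)*(-37) = -131 + (-1 + 4 + 0)*(-37) = -131 + 3*(-37) = -131 - 111 = -242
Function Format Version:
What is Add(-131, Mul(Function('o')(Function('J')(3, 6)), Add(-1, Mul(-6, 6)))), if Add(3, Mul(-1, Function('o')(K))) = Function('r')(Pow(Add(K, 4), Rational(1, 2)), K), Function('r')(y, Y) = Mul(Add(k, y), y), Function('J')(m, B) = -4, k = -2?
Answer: -242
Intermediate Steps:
Function('r')(y, Y) = Mul(y, Add(-2, y)) (Function('r')(y, Y) = Mul(Add(-2, y), y) = Mul(y, Add(-2, y)))
Function('o')(K) = Add(3, Mul(-1, Pow(Add(4, K), Rational(1, 2)), Add(-2, Pow(Add(4, K), Rational(1, 2))))) (Function('o')(K) = Add(3, Mul(-1, Mul(Pow(Add(K, 4), Rational(1, 2)), Add(-2, Pow(Add(K, 4), Rational(1, 2)))))) = Add(3, Mul(-1, Mul(Pow(Add(4, K), Rational(1, 2)), Add(-2, Pow(Add(4, K), Rational(1, 2)))))) = Add(3, Mul(-1, Pow(Add(4, K), Rational(1, 2)), Add(-2, Pow(Add(4, K), Rational(1, 2))))))
Add(-131, Mul(Function('o')(Function('J')(3, 6)), Add(-1, Mul(-6, 6)))) = Add(-131, Mul(Add(-1, Mul(-1, -4), Mul(2, Pow(Add(4, -4), Rational(1, 2)))), Add(-1, Mul(-6, 6)))) = Add(-131, Mul(Add(-1, 4, Mul(2, Pow(0, Rational(1, 2)))), Add(-1, -36))) = Add(-131, Mul(Add(-1, 4, Mul(2, 0)), -37)) = Add(-131, Mul(Add(-1, 4, 0), -37)) = Add(-131, Mul(3, -37)) = Add(-131, -111) = -242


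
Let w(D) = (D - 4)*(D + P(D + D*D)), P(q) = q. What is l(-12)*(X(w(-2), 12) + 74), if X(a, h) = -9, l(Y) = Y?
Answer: -780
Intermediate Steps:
w(D) = (-4 + D)*(D² + 2*D) (w(D) = (D - 4)*(D + (D + D*D)) = (-4 + D)*(D + (D + D²)) = (-4 + D)*(D² + 2*D))
l(-12)*(X(w(-2), 12) + 74) = -12*(-9 + 74) = -12*65 = -780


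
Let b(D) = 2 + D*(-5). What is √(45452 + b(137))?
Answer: √44769 ≈ 211.59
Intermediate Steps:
b(D) = 2 - 5*D
√(45452 + b(137)) = √(45452 + (2 - 5*137)) = √(45452 + (2 - 685)) = √(45452 - 683) = √44769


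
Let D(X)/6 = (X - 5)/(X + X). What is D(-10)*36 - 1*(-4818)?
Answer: 4980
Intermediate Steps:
D(X) = 3*(-5 + X)/X (D(X) = 6*((X - 5)/(X + X)) = 6*((-5 + X)/((2*X))) = 6*((-5 + X)*(1/(2*X))) = 6*((-5 + X)/(2*X)) = 3*(-5 + X)/X)
D(-10)*36 - 1*(-4818) = (3 - 15/(-10))*36 - 1*(-4818) = (3 - 15*(-1/10))*36 + 4818 = (3 + 3/2)*36 + 4818 = (9/2)*36 + 4818 = 162 + 4818 = 4980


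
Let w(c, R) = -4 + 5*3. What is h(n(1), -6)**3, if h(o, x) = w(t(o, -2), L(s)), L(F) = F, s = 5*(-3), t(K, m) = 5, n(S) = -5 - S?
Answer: 1331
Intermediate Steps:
s = -15
w(c, R) = 11 (w(c, R) = -4 + 15 = 11)
h(o, x) = 11
h(n(1), -6)**3 = 11**3 = 1331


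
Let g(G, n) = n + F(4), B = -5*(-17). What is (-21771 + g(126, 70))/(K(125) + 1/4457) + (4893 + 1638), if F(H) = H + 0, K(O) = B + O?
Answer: 6016123072/935971 ≈ 6427.7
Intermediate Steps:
B = 85
K(O) = 85 + O
F(H) = H
g(G, n) = 4 + n (g(G, n) = n + 4 = 4 + n)
(-21771 + g(126, 70))/(K(125) + 1/4457) + (4893 + 1638) = (-21771 + (4 + 70))/((85 + 125) + 1/4457) + (4893 + 1638) = (-21771 + 74)/(210 + 1/4457) + 6531 = -21697/935971/4457 + 6531 = -21697*4457/935971 + 6531 = -96703529/935971 + 6531 = 6016123072/935971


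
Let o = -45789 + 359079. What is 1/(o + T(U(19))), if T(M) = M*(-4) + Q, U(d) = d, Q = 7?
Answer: 1/313221 ≈ 3.1926e-6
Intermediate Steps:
o = 313290
T(M) = 7 - 4*M (T(M) = M*(-4) + 7 = -4*M + 7 = 7 - 4*M)
1/(o + T(U(19))) = 1/(313290 + (7 - 4*19)) = 1/(313290 + (7 - 76)) = 1/(313290 - 69) = 1/313221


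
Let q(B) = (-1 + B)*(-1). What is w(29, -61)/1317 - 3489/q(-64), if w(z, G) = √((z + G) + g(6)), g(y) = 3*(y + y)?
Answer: -4594883/85605 ≈ -53.675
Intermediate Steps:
g(y) = 6*y (g(y) = 3*(2*y) = 6*y)
q(B) = 1 - B
w(z, G) = √(36 + G + z) (w(z, G) = √((z + G) + 6*6) = √((G + z) + 36) = √(36 + G + z))
w(29, -61)/1317 - 3489/q(-64) = √(36 - 61 + 29)/1317 - 3489/(1 - 1*(-64)) = √4*(1/1317) - 3489/(1 + 64) = 2*(1/1317) - 3489/65 = 2/1317 - 3489*1/65 = 2/1317 - 3489/65 = -4594883/85605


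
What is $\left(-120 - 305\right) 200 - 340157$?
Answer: $-425157$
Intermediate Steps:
$\left(-120 - 305\right) 200 - 340157 = \left(-425\right) 200 - 340157 = -85000 - 340157 = -425157$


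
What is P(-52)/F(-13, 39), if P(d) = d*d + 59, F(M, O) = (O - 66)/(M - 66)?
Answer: 24253/3 ≈ 8084.3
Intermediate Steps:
F(M, O) = (-66 + O)/(-66 + M)
P(d) = 59 + d² (P(d) = d² + 59 = 59 + d²)
P(-52)/F(-13, 39) = (59 + (-52)²)/(((-66 + 39)/(-66 - 13))) = (59 + 2704)/((-27/(-79))) = 2763/((-1/79*(-27))) = 2763/(27/79) = 2763*(79/27) = 24253/3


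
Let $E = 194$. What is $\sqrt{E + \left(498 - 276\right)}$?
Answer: $4 \sqrt{26} \approx 20.396$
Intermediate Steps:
$\sqrt{E + \left(498 - 276\right)} = \sqrt{194 + \left(498 - 276\right)} = \sqrt{194 + 222} = \sqrt{416} = 4 \sqrt{26}$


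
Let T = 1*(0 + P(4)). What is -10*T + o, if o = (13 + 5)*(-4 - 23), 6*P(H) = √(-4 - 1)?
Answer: -486 - 5*I*√5/3 ≈ -486.0 - 3.7268*I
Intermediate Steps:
P(H) = I*√5/6 (P(H) = √(-4 - 1)/6 = √(-5)/6 = (I*√5)/6 = I*√5/6)
o = -486 (o = 18*(-27) = -486)
T = I*√5/6 (T = 1*(0 + I*√5/6) = 1*(I*√5/6) = I*√5/6 ≈ 0.37268*I)
-10*T + o = -5*I*√5/3 - 486 = -486 - 5*I*√5/3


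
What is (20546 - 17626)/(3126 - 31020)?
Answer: -1460/13947 ≈ -0.10468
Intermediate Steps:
(20546 - 17626)/(3126 - 31020) = 2920/(-27894) = 2920*(-1/27894) = -1460/13947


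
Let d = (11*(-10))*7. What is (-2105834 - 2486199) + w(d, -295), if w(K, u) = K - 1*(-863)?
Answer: -4591940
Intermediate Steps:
d = -770 (d = -110*7 = -770)
w(K, u) = 863 + K (w(K, u) = K + 863 = 863 + K)
(-2105834 - 2486199) + w(d, -295) = (-2105834 - 2486199) + (863 - 770) = -4592033 + 93 = -4591940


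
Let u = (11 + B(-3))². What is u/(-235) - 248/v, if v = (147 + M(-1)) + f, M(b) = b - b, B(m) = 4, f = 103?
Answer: -11453/5875 ≈ -1.9494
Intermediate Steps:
u = 225 (u = (11 + 4)² = 15² = 225)
M(b) = 0
v = 250 (v = (147 + 0) + 103 = 147 + 103 = 250)
u/(-235) - 248/v = 225/(-235) - 248/250 = 225*(-1/235) - 248*1/250 = -45/47 - 124/125 = -11453/5875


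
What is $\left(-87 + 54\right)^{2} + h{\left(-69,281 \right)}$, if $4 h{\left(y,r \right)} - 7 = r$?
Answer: $1161$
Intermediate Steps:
$h{\left(y,r \right)} = \frac{7}{4} + \frac{r}{4}$
$\left(-87 + 54\right)^{2} + h{\left(-69,281 \right)} = \left(-87 + 54\right)^{2} + \left(\frac{7}{4} + \frac{1}{4} \cdot 281\right) = \left(-33\right)^{2} + \left(\frac{7}{4} + \frac{281}{4}\right) = 1089 + 72 = 1161$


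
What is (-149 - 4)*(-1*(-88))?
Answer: -13464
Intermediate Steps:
(-149 - 4)*(-1*(-88)) = -153*88 = -13464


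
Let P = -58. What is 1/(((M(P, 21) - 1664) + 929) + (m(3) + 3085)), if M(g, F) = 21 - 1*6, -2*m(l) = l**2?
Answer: 2/4721 ≈ 0.00042364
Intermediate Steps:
m(l) = -l**2/2
M(g, F) = 15 (M(g, F) = 21 - 6 = 15)
1/(((M(P, 21) - 1664) + 929) + (m(3) + 3085)) = 1/(((15 - 1664) + 929) + (-1/2*3**2 + 3085)) = 1/((-1649 + 929) + (-1/2*9 + 3085)) = 1/(-720 + (-9/2 + 3085)) = 1/(-720 + 6161/2) = 1/(4721/2) = 2/4721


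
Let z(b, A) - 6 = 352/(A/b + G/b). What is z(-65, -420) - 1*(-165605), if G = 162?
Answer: 21375259/129 ≈ 1.6570e+5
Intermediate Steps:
z(b, A) = 6 + 352/(162/b + A/b) (z(b, A) = 6 + 352/(A/b + 162/b) = 6 + 352/(162/b + A/b))
z(-65, -420) - 1*(-165605) = 2*(486 + 3*(-420) + 176*(-65))/(162 - 420) - 1*(-165605) = 2*(486 - 1260 - 11440)/(-258) + 165605 = 2*(-1/258)*(-12214) + 165605 = 12214/129 + 165605 = 21375259/129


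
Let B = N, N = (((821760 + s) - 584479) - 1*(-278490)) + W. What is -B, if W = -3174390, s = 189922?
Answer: 2468697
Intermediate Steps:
N = -2468697 (N = (((821760 + 189922) - 584479) - 1*(-278490)) - 3174390 = ((1011682 - 584479) + 278490) - 3174390 = (427203 + 278490) - 3174390 = 705693 - 3174390 = -2468697)
B = -2468697
-B = -1*(-2468697) = 2468697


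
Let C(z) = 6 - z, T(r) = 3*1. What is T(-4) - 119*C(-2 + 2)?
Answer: -711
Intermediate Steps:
T(r) = 3
T(-4) - 119*C(-2 + 2) = 3 - 119*(6 - (-2 + 2)) = 3 - 119*(6 - 1*0) = 3 - 119*(6 + 0) = 3 - 119*6 = 3 - 714 = -711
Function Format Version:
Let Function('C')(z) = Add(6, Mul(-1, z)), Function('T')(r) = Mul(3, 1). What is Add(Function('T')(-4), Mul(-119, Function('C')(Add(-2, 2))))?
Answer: -711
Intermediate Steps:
Function('T')(r) = 3
Add(Function('T')(-4), Mul(-119, Function('C')(Add(-2, 2)))) = Add(3, Mul(-119, Add(6, Mul(-1, Add(-2, 2))))) = Add(3, Mul(-119, Add(6, Mul(-1, 0)))) = Add(3, Mul(-119, Add(6, 0))) = Add(3, Mul(-119, 6)) = Add(3, -714) = -711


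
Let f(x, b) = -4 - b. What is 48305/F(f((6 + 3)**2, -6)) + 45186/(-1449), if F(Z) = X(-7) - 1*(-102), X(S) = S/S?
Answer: 21779929/49749 ≈ 437.80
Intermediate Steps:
X(S) = 1
F(Z) = 103 (F(Z) = 1 - 1*(-102) = 1 + 102 = 103)
48305/F(f((6 + 3)**2, -6)) + 45186/(-1449) = 48305/103 + 45186/(-1449) = 48305*(1/103) + 45186*(-1/1449) = 48305/103 - 15062/483 = 21779929/49749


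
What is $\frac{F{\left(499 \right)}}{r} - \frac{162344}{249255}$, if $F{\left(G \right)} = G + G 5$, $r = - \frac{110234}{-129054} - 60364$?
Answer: $- \frac{680492967405274}{970861363480305} \approx -0.70092$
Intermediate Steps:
$r = - \frac{3895052711}{64527}$ ($r = \left(-110234\right) \left(- \frac{1}{129054}\right) - 60364 = \frac{55117}{64527} - 60364 = - \frac{3895052711}{64527} \approx -60363.0$)
$F{\left(G \right)} = 6 G$ ($F{\left(G \right)} = G + 5 G = 6 G$)
$\frac{F{\left(499 \right)}}{r} - \frac{162344}{249255} = \frac{6 \cdot 499}{- \frac{3895052711}{64527}} - \frac{162344}{249255} = 2994 \left(- \frac{64527}{3895052711}\right) - \frac{162344}{249255} = - \frac{193193838}{3895052711} - \frac{162344}{249255} = - \frac{680492967405274}{970861363480305}$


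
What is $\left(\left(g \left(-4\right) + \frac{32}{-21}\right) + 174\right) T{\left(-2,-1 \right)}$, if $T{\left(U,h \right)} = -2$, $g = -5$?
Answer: $- \frac{8084}{21} \approx -384.95$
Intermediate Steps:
$\left(\left(g \left(-4\right) + \frac{32}{-21}\right) + 174\right) T{\left(-2,-1 \right)} = \left(\left(\left(-5\right) \left(-4\right) + \frac{32}{-21}\right) + 174\right) \left(-2\right) = \left(\left(20 + 32 \left(- \frac{1}{21}\right)\right) + 174\right) \left(-2\right) = \left(\left(20 - \frac{32}{21}\right) + 174\right) \left(-2\right) = \left(\frac{388}{21} + 174\right) \left(-2\right) = \frac{4042}{21} \left(-2\right) = - \frac{8084}{21}$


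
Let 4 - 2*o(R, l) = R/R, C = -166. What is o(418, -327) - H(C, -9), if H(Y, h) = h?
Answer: 21/2 ≈ 10.500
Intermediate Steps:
o(R, l) = 3/2 (o(R, l) = 2 - R/(2*R) = 2 - ½*1 = 2 - ½ = 3/2)
o(418, -327) - H(C, -9) = 3/2 - 1*(-9) = 3/2 + 9 = 21/2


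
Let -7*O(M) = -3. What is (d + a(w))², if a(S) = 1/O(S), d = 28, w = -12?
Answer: 8281/9 ≈ 920.11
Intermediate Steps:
O(M) = 3/7 (O(M) = -⅐*(-3) = 3/7)
a(S) = 7/3 (a(S) = 1/(3/7) = 7/3)
(d + a(w))² = (28 + 7/3)² = (91/3)² = 8281/9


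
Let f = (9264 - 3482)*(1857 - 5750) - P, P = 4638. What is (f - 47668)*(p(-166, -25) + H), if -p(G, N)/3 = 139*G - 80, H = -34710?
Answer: -784061835264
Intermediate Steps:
p(G, N) = 240 - 417*G (p(G, N) = -3*(139*G - 80) = -3*(-80 + 139*G) = 240 - 417*G)
f = -22513964 (f = (9264 - 3482)*(1857 - 5750) - 1*4638 = 5782*(-3893) - 4638 = -22509326 - 4638 = -22513964)
(f - 47668)*(p(-166, -25) + H) = (-22513964 - 47668)*((240 - 417*(-166)) - 34710) = -22561632*((240 + 69222) - 34710) = -22561632*(69462 - 34710) = -22561632*34752 = -784061835264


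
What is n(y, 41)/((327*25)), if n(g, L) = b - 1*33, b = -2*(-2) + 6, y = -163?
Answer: -23/8175 ≈ -0.0028135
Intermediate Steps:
b = 10 (b = 4 + 6 = 10)
n(g, L) = -23 (n(g, L) = 10 - 1*33 = 10 - 33 = -23)
n(y, 41)/((327*25)) = -23/(327*25) = -23/8175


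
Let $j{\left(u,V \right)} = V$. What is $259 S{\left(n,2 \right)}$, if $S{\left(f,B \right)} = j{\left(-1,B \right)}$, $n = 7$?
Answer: $518$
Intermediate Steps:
$S{\left(f,B \right)} = B$
$259 S{\left(n,2 \right)} = 259 \cdot 2 = 518$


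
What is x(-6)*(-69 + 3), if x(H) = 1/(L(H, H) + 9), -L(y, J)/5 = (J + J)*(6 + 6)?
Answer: -22/243 ≈ -0.090535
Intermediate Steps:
L(y, J) = -120*J (L(y, J) = -5*(J + J)*(6 + 6) = -5*2*J*12 = -120*J)
x(H) = 1/(9 - 120*H) (x(H) = 1/(-120*H + 9) = 1/(9 - 120*H))
x(-6)*(-69 + 3) = (-1/(-9 + 120*(-6)))*(-69 + 3) = -1/(-9 - 720)*(-66) = -1/(-729)*(-66) = -1*(-1/729)*(-66) = (1/729)*(-66) = -22/243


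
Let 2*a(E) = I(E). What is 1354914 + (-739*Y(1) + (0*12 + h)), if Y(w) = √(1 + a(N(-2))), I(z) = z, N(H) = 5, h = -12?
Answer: 1354902 - 739*√14/2 ≈ 1.3535e+6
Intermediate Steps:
a(E) = E/2
Y(w) = √14/2 (Y(w) = √(1 + (½)*5) = √(1 + 5/2) = √(7/2) = √14/2)
1354914 + (-739*Y(1) + (0*12 + h)) = 1354914 + (-739*√14/2 + (0*12 - 12)) = 1354914 + (-739*√14/2 + (0 - 12)) = 1354914 + (-739*√14/2 - 12) = 1354914 + (-12 - 739*√14/2) = 1354902 - 739*√14/2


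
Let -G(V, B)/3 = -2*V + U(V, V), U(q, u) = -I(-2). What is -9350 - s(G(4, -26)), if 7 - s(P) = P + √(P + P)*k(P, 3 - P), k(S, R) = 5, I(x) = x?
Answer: -9309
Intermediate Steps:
U(q, u) = 2 (U(q, u) = -1*(-2) = 2)
G(V, B) = -6 + 6*V (G(V, B) = -3*(-2*V + 2) = -3*(2 - 2*V) = -6 + 6*V)
s(P) = 7 - P - 5*√2*√P (s(P) = 7 - (P + √(P + P)*5) = 7 - (P + √(2*P)*5) = 7 - (P + (√2*√P)*5) = 7 - (P + 5*√2*√P) = 7 + (-P - 5*√2*√P) = 7 - P - 5*√2*√P)
-9350 - s(G(4, -26)) = -9350 - (7 - (-6 + 6*4) - 5*√2*√(-6 + 6*4)) = -9350 - (7 - (-6 + 24) - 5*√2*√(-6 + 24)) = -9350 - (7 - 1*18 - 5*√2*√18) = -9350 - (7 - 18 - 5*√2*3*√2) = -9350 - (7 - 18 - 30) = -9350 - 1*(-41) = -9350 + 41 = -9309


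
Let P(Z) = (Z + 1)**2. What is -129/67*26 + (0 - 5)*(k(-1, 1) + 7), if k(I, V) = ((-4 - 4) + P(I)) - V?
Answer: -2684/67 ≈ -40.060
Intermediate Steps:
P(Z) = (1 + Z)**2
k(I, V) = -8 + (1 + I)**2 - V (k(I, V) = ((-4 - 4) + (1 + I)**2) - V = (-8 + (1 + I)**2) - V = -8 + (1 + I)**2 - V)
-129/67*26 + (0 - 5)*(k(-1, 1) + 7) = -129/67*26 + (0 - 5)*((-8 + (1 - 1)**2 - 1*1) + 7) = -129*1/67*26 - 5*((-8 + 0**2 - 1) + 7) = -129/67*26 - 5*((-8 + 0 - 1) + 7) = -3354/67 - 5*(-9 + 7) = -3354/67 - 5*(-2) = -3354/67 + 10 = -2684/67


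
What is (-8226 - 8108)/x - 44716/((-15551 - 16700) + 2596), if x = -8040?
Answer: 28130047/7947540 ≈ 3.5395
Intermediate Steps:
(-8226 - 8108)/x - 44716/((-15551 - 16700) + 2596) = (-8226 - 8108)/(-8040) - 44716/((-15551 - 16700) + 2596) = -16334*(-1/8040) - 44716/(-32251 + 2596) = 8167/4020 - 44716/(-29655) = 8167/4020 - 44716*(-1/29655) = 8167/4020 + 44716/29655 = 28130047/7947540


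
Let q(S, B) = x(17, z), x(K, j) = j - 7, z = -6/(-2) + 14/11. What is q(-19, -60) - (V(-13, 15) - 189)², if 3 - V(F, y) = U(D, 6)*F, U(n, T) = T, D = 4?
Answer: -128334/11 ≈ -11667.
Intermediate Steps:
V(F, y) = 3 - 6*F
z = 47/11 (z = -6*(-½) + 14*(1/11) = 3 + 14/11 = 47/11 ≈ 4.2727)
x(K, j) = -7 + j
q(S, B) = -30/11 (q(S, B) = -7 + 47/11 = -30/11)
q(-19, -60) - (V(-13, 15) - 189)² = -30/11 - ((3 - 6*(-13)) - 189)² = -30/11 - ((3 + 78) - 189)² = -30/11 - (81 - 189)² = -30/11 - 1*(-108)² = -30/11 - 1*11664 = -30/11 - 11664 = -128334/11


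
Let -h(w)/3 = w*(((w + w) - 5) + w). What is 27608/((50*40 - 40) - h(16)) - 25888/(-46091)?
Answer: 172081705/23183773 ≈ 7.4225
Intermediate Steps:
h(w) = -3*w*(-5 + 3*w) (h(w) = -3*w*(((w + w) - 5) + w) = -3*w*((2*w - 5) + w) = -3*w*((-5 + 2*w) + w) = -3*w*(-5 + 3*w))
27608/((50*40 - 40) - h(16)) - 25888/(-46091) = 27608/((50*40 - 40) - 3*16*(5 - 3*16)) - 25888/(-46091) = 27608/((2000 - 40) - 3*16*(5 - 48)) - 25888*(-1/46091) = 27608/(1960 - 3*16*(-43)) + 25888/46091 = 27608/(1960 - 1*(-2064)) + 25888/46091 = 27608/(1960 + 2064) + 25888/46091 = 27608/4024 + 25888/46091 = 27608*(1/4024) + 25888/46091 = 3451/503 + 25888/46091 = 172081705/23183773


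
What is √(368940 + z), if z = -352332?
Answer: 4*√1038 ≈ 128.87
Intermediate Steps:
√(368940 + z) = √(368940 - 352332) = √16608 = 4*√1038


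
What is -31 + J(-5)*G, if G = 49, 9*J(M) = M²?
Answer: 946/9 ≈ 105.11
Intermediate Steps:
J(M) = M²/9
-31 + J(-5)*G = -31 + ((⅑)*(-5)²)*49 = -31 + ((⅑)*25)*49 = -31 + (25/9)*49 = -31 + 1225/9 = 946/9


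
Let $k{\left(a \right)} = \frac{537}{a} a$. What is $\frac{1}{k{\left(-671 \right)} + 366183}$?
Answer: $\frac{1}{366720} \approx 2.7269 \cdot 10^{-6}$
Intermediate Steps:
$k{\left(a \right)} = 537$
$\frac{1}{k{\left(-671 \right)} + 366183} = \frac{1}{537 + 366183} = \frac{1}{366720}$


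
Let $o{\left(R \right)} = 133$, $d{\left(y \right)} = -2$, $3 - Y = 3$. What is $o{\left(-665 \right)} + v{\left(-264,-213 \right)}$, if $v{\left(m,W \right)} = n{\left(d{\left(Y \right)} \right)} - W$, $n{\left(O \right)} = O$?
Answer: $344$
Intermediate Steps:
$Y = 0$ ($Y = 3 - 3 = 0$)
$v{\left(m,W \right)} = -2 - W$
$o{\left(-665 \right)} + v{\left(-264,-213 \right)} = 133 - -211 = 133 + \left(-2 + 213\right) = 133 + 211 = 344$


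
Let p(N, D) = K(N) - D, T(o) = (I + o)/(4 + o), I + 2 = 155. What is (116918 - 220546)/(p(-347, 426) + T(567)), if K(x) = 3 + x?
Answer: 29585794/219475 ≈ 134.80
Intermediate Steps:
I = 153 (I = -2 + 155 = 153)
T(o) = (153 + o)/(4 + o)
p(N, D) = 3 + N - D (p(N, D) = (3 + N) - D = 3 + N - D)
(116918 - 220546)/(p(-347, 426) + T(567)) = (116918 - 220546)/((3 - 347 - 1*426) + (153 + 567)/(4 + 567)) = -103628/((3 - 347 - 426) + 720/571) = -103628/(-770 + (1/571)*720) = -103628/(-770 + 720/571) = -103628/(-438950/571) = -103628*(-571/438950) = 29585794/219475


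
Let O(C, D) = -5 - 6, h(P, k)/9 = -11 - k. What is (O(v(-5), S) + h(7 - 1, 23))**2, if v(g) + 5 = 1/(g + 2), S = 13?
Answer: 100489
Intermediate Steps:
v(g) = -5 + 1/(2 + g) (v(g) = -5 + 1/(g + 2) = -5 + 1/(2 + g))
h(P, k) = -99 - 9*k (h(P, k) = 9*(-11 - k) = -99 - 9*k)
O(C, D) = -11
(O(v(-5), S) + h(7 - 1, 23))**2 = (-11 + (-99 - 9*23))**2 = (-11 + (-99 - 207))**2 = (-11 - 306)**2 = (-317)**2 = 100489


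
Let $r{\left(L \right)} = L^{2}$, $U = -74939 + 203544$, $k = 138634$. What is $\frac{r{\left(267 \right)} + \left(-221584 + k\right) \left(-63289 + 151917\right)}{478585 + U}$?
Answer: $- \frac{7351621311}{607190} \approx -12108.0$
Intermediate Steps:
$U = 128605$
$\frac{r{\left(267 \right)} + \left(-221584 + k\right) \left(-63289 + 151917\right)}{478585 + U} = \frac{267^{2} + \left(-221584 + 138634\right) \left(-63289 + 151917\right)}{478585 + 128605} = \frac{71289 - 7351692600}{607190} = \left(71289 - 7351692600\right) \frac{1}{607190} = \left(-7351621311\right) \frac{1}{607190} = - \frac{7351621311}{607190}$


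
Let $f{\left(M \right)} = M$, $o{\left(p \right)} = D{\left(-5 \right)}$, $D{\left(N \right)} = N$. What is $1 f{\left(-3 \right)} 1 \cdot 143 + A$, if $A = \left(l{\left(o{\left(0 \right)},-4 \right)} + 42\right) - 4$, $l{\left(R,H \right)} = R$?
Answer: $-396$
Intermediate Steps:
$o{\left(p \right)} = -5$
$A = 33$ ($A = \left(-5 + 42\right) - 4 = 37 - 4 = 33$)
$1 f{\left(-3 \right)} 1 \cdot 143 + A = 1 \left(-3\right) 1 \cdot 143 + 33 = \left(-3\right) 1 \cdot 143 + 33 = \left(-3\right) 143 + 33 = -429 + 33 = -396$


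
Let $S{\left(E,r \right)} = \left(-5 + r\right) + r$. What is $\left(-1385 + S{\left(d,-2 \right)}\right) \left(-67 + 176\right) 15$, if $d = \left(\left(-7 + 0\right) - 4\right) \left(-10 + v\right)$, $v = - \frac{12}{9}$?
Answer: $-2279190$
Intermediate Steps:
$v = - \frac{4}{3}$ ($v = \left(-12\right) \frac{1}{9} = - \frac{4}{3} \approx -1.3333$)
$d = \frac{374}{3}$ ($d = \left(\left(-7 + 0\right) - 4\right) \left(-10 - \frac{4}{3}\right) = \left(-7 - 4\right) \left(- \frac{34}{3}\right) = \left(-11\right) \left(- \frac{34}{3}\right) = \frac{374}{3} \approx 124.67$)
$S{\left(E,r \right)} = -5 + 2 r$
$\left(-1385 + S{\left(d,-2 \right)}\right) \left(-67 + 176\right) 15 = \left(-1385 + \left(-5 + 2 \left(-2\right)\right)\right) \left(-67 + 176\right) 15 = \left(-1385 - 9\right) 109 \cdot 15 = \left(-1394\right) 109 \cdot 15 = \left(-151946\right) 15 = -2279190$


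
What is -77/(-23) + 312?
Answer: 7253/23 ≈ 315.35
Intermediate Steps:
-77/(-23) + 312 = -1/23*(-77) + 312 = 77/23 + 312 = 7253/23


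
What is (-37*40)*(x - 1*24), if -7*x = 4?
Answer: 254560/7 ≈ 36366.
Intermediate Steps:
x = -4/7 (x = -1/7*4 = -4/7 ≈ -0.57143)
(-37*40)*(x - 1*24) = (-37*40)*(-4/7 - 1*24) = -1480*(-4/7 - 24) = -1480*(-172/7) = 254560/7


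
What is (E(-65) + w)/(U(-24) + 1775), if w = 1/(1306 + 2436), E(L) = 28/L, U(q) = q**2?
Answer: -104711/571833730 ≈ -0.00018311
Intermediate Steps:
w = 1/3742 ≈ 0.00026724
(E(-65) + w)/(U(-24) + 1775) = (28/(-65) + 1/3742)/((-24)**2 + 1775) = (28*(-1/65) + 1/3742)/(576 + 1775) = (-28/65 + 1/3742)/2351 = -104711/243230*1/2351 = -104711/571833730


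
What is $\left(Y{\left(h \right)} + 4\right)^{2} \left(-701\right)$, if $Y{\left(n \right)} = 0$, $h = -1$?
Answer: $-11216$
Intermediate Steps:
$\left(Y{\left(h \right)} + 4\right)^{2} \left(-701\right) = \left(0 + 4\right)^{2} \left(-701\right) = 4^{2} \left(-701\right) = 16 \left(-701\right) = -11216$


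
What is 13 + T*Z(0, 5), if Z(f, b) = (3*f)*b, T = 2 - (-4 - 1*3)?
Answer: 13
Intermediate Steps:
T = 9 (T = 2 - (-4 - 3) = 2 - 1*(-7) = 2 + 7 = 9)
Z(f, b) = 3*b*f
13 + T*Z(0, 5) = 13 + 9*(3*5*0) = 13 + 9*0 = 13 + 0 = 13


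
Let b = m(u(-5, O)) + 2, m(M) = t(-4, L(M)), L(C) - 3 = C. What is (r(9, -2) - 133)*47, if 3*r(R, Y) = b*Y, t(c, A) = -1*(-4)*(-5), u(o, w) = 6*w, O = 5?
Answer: -5687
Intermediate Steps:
L(C) = 3 + C
t(c, A) = -20 (t(c, A) = 4*(-5) = -20)
m(M) = -20
b = -18 (b = -20 + 2 = -18)
r(R, Y) = -6*Y (r(R, Y) = (-18*Y)/3 = -6*Y)
(r(9, -2) - 133)*47 = (-6*(-2) - 133)*47 = (12 - 133)*47 = -121*47 = -5687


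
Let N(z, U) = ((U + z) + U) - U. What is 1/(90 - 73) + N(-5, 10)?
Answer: 86/17 ≈ 5.0588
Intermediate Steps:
N(z, U) = U + z (N(z, U) = (z + 2*U) - U = U + z)
1/(90 - 73) + N(-5, 10) = 1/(90 - 73) + (10 - 5) = 1/17 + 5 = 86/17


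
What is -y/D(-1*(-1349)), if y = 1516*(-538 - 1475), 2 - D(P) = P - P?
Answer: 1525854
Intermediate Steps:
D(P) = 2 (D(P) = 2 - (P - P) = 2 - 1*0 = 2 + 0 = 2)
y = -3051708 (y = 1516*(-2013) = -3051708)
-y/D(-1*(-1349)) = -(-3051708)/2 = -1*(-1525854) = 1525854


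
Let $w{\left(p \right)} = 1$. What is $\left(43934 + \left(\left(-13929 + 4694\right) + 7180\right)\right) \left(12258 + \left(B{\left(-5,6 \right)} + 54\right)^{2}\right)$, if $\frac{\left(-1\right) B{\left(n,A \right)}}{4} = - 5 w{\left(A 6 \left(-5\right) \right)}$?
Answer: $742682186$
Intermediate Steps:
$B{\left(n,A \right)} = 20$ ($B{\left(n,A \right)} = - 4 \left(\left(-5\right) 1\right) = \left(-4\right) \left(-5\right) = 20$)
$\left(43934 + \left(\left(-13929 + 4694\right) + 7180\right)\right) \left(12258 + \left(B{\left(-5,6 \right)} + 54\right)^{2}\right) = \left(43934 + \left(\left(-13929 + 4694\right) + 7180\right)\right) \left(12258 + \left(20 + 54\right)^{2}\right) = \left(43934 + \left(-9235 + 7180\right)\right) \left(12258 + 74^{2}\right) = \left(43934 - 2055\right) \left(12258 + 5476\right) = 41879 \cdot 17734 = 742682186$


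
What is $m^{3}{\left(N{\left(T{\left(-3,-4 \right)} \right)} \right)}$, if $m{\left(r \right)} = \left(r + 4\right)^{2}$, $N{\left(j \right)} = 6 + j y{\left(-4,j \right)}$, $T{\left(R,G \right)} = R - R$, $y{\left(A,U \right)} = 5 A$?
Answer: $1000000$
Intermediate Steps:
$T{\left(R,G \right)} = 0$
$N{\left(j \right)} = 6 - 20 j$ ($N{\left(j \right)} = 6 + j 5 \left(-4\right) = 6 + j \left(-20\right) = 6 - 20 j$)
$m{\left(r \right)} = \left(4 + r\right)^{2}$
$m^{3}{\left(N{\left(T{\left(-3,-4 \right)} \right)} \right)} = \left(\left(4 + \left(6 - 0\right)\right)^{2}\right)^{3} = \left(\left(4 + \left(6 + 0\right)\right)^{2}\right)^{3} = \left(\left(4 + 6\right)^{2}\right)^{3} = \left(10^{2}\right)^{3} = 100^{3} = 1000000$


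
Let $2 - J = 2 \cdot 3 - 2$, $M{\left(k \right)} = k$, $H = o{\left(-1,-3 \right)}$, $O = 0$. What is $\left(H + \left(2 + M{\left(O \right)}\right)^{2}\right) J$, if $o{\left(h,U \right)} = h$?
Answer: $-6$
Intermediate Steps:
$H = -1$
$J = -2$ ($J = 2 - \left(2 \cdot 3 - 2\right) = 2 - \left(6 - 2\right) = 2 - 4 = -2$)
$\left(H + \left(2 + M{\left(O \right)}\right)^{2}\right) J = \left(-1 + \left(2 + 0\right)^{2}\right) \left(-2\right) = \left(-1 + 2^{2}\right) \left(-2\right) = \left(-1 + 4\right) \left(-2\right) = 3 \left(-2\right) = -6$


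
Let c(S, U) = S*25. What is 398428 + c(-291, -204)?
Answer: 391153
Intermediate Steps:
c(S, U) = 25*S
398428 + c(-291, -204) = 398428 + 25*(-291) = 398428 - 7275 = 391153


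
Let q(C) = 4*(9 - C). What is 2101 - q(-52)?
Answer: 1857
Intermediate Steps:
q(C) = 36 - 4*C
2101 - q(-52) = 2101 - (36 - 4*(-52)) = 2101 - (36 + 208) = 2101 - 1*244 = 2101 - 244 = 1857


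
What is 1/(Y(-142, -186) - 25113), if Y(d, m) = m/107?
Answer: -107/2687277 ≈ -3.9817e-5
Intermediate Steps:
Y(d, m) = m/107 (Y(d, m) = m*(1/107) = m/107)
1/(Y(-142, -186) - 25113) = 1/((1/107)*(-186) - 25113) = 1/(-186/107 - 25113) = 1/(-2687277/107) = -107/2687277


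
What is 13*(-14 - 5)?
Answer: -247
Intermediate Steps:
13*(-14 - 5) = 13*(-19) = -247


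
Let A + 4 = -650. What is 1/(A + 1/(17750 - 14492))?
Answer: -3258/2130731 ≈ -0.0015291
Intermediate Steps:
A = -654 (A = -4 - 650 = -654)
1/(A + 1/(17750 - 14492)) = 1/(-654 + 1/(17750 - 14492)) = 1/(-654 + 1/3258) = 1/(-2130731/3258) = -3258/2130731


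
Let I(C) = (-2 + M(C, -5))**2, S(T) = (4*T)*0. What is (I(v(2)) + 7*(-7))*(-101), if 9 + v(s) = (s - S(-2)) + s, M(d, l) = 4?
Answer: 4545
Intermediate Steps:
S(T) = 0
v(s) = -9 + 2*s (v(s) = -9 + ((s - 1*0) + s) = -9 + ((s + 0) + s) = -9 + (s + s) = -9 + 2*s)
I(C) = 4 (I(C) = (-2 + 4)**2 = 2**2 = 4)
(I(v(2)) + 7*(-7))*(-101) = (4 + 7*(-7))*(-101) = (4 - 49)*(-101) = -45*(-101) = 4545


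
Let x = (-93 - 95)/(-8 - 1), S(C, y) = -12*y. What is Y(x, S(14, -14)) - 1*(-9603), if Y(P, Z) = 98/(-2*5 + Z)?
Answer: 758686/79 ≈ 9603.6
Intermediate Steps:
x = 188/9 (x = -188/(-9) = -188*(-⅑) = 188/9 ≈ 20.889)
Y(P, Z) = 98/(-10 + Z)
Y(x, S(14, -14)) - 1*(-9603) = 98/(-10 - 12*(-14)) - 1*(-9603) = 98/(-10 + 168) + 9603 = 98/158 + 9603 = 98*(1/158) + 9603 = 49/79 + 9603 = 758686/79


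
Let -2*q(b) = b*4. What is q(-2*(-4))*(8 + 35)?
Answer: -688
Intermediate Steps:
q(b) = -2*b (q(b) = -b*4/2 = -2*b)
q(-2*(-4))*(8 + 35) = (-(-4)*(-4))*(8 + 35) = -2*8*43 = -16*43 = -688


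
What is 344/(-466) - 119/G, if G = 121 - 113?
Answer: -29103/1864 ≈ -15.613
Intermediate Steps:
G = 8
344/(-466) - 119/G = 344/(-466) - 119/8 = 344*(-1/466) - 119*⅛ = -172/233 - 119/8 = -29103/1864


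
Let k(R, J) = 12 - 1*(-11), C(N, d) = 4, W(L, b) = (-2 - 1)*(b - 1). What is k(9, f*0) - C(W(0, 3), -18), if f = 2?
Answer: 19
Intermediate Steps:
W(L, b) = 3 - 3*b (W(L, b) = -3*(-1 + b) = 3 - 3*b)
k(R, J) = 23 (k(R, J) = 12 + 11 = 23)
k(9, f*0) - C(W(0, 3), -18) = 23 - 1*4 = 23 - 4 = 19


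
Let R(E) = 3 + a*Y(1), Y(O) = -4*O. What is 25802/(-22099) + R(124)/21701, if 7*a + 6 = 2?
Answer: -79973199/68510057 ≈ -1.1673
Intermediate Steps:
a = -4/7 (a = -6/7 + (⅐)*2 = -6/7 + 2/7 = -4/7 ≈ -0.57143)
R(E) = 37/7 (R(E) = 3 - (-16)/7 = 3 - 4/7*(-4) = 3 + 16/7 = 37/7)
25802/(-22099) + R(124)/21701 = 25802/(-22099) + (37/7)/21701 = 25802*(-1/22099) + (37/7)*(1/21701) = -3686/3157 + 37/151907 = -79973199/68510057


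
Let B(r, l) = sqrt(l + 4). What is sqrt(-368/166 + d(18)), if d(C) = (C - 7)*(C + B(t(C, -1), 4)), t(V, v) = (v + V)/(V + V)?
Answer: sqrt(1348750 + 151558*sqrt(2))/83 ≈ 15.063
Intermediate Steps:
t(V, v) = (V + v)/(2*V) (t(V, v) = (V + v)/((2*V)) = (V + v)*(1/(2*V)) = (V + v)/(2*V))
B(r, l) = sqrt(4 + l)
d(C) = (-7 + C)*(C + 2*sqrt(2)) (d(C) = (C - 7)*(C + sqrt(4 + 4)) = (-7 + C)*(C + sqrt(8)) = (-7 + C)*(C + 2*sqrt(2)))
sqrt(-368/166 + d(18)) = sqrt(-368/166 + (18**2 - 14*sqrt(2) - 7*18 + 2*18*sqrt(2))) = sqrt(-368*1/166 + (324 - 14*sqrt(2) - 126 + 36*sqrt(2))) = sqrt(-184/83 + (198 + 22*sqrt(2))) = sqrt(16250/83 + 22*sqrt(2))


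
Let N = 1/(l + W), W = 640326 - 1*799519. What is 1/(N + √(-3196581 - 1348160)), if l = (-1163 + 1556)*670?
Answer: 104117/49266581685935550 - 10840349689*I*√4544741/49266581685935550 ≈ 2.1133e-12 - 0.00046908*I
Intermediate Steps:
W = -159193 (W = 640326 - 799519 = -159193)
l = 263310 (l = 393*670 = 263310)
N = 1/104117 (N = 1/(263310 - 159193) = 1/104117 ≈ 9.6046e-6)
1/(N + √(-3196581 - 1348160)) = 1/(1/104117 + √(-3196581 - 1348160)) = 1/(1/104117 + √(-4544741)) = 1/(1/104117 + I*√4544741)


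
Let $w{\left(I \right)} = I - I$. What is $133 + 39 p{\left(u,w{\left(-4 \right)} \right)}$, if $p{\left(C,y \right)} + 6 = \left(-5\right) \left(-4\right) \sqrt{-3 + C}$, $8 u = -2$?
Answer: $-101 + 390 i \sqrt{13} \approx -101.0 + 1406.2 i$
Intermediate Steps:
$u = - \frac{1}{4}$ ($u = \frac{1}{8} \left(-2\right) = - \frac{1}{4} \approx -0.25$)
$w{\left(I \right)} = 0$
$p{\left(C,y \right)} = -6 + 20 \sqrt{-3 + C}$ ($p{\left(C,y \right)} = -6 + \left(-5\right) \left(-4\right) \sqrt{-3 + C} = -6 + 20 \sqrt{-3 + C}$)
$133 + 39 p{\left(u,w{\left(-4 \right)} \right)} = 133 + 39 \left(-6 + 20 \sqrt{-3 - \frac{1}{4}}\right) = 133 + 39 \left(-6 + 20 \sqrt{- \frac{13}{4}}\right) = 133 + 39 \left(-6 + 20 \frac{i \sqrt{13}}{2}\right) = 133 + 39 \left(-6 + 10 i \sqrt{13}\right) = 133 - \left(234 - 390 i \sqrt{13}\right) = -101 + 390 i \sqrt{13}$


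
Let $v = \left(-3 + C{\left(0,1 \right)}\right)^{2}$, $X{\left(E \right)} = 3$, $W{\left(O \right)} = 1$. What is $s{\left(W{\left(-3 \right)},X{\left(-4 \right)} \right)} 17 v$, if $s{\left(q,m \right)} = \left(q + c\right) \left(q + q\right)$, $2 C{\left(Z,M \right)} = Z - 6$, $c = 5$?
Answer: $7344$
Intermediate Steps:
$C{\left(Z,M \right)} = -3 + \frac{Z}{2}$ ($C{\left(Z,M \right)} = \frac{Z - 6}{2} = \frac{-6 + Z}{2} = -3 + \frac{Z}{2}$)
$s{\left(q,m \right)} = 2 q \left(5 + q\right)$ ($s{\left(q,m \right)} = \left(q + 5\right) \left(q + q\right) = \left(5 + q\right) 2 q = 2 q \left(5 + q\right)$)
$v = 36$ ($v = \left(-3 + \left(-3 + \frac{1}{2} \cdot 0\right)\right)^{2} = \left(-3 + \left(-3 + 0\right)\right)^{2} = \left(-3 - 3\right)^{2} = \left(-6\right)^{2} = 36$)
$s{\left(W{\left(-3 \right)},X{\left(-4 \right)} \right)} 17 v = 2 \cdot 1 \left(5 + 1\right) 17 \cdot 36 = 2 \cdot 1 \cdot 6 \cdot 17 \cdot 36 = 12 \cdot 17 \cdot 36 = 204 \cdot 36 = 7344$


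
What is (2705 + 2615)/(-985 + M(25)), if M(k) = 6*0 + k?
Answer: -133/24 ≈ -5.5417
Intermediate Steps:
M(k) = k (M(k) = 0 + k = k)
(2705 + 2615)/(-985 + M(25)) = (2705 + 2615)/(-985 + 25) = 5320/(-960) = 5320*(-1/960) = -133/24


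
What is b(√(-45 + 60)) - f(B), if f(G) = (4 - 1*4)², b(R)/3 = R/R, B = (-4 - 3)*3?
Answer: 3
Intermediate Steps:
B = -21 (B = -7*3 = -21)
b(R) = 3 (b(R) = 3*(R/R) = 3*1 = 3)
f(G) = 0 (f(G) = (4 - 4)² = 0² = 0)
b(√(-45 + 60)) - f(B) = 3 - 1*0 = 3 + 0 = 3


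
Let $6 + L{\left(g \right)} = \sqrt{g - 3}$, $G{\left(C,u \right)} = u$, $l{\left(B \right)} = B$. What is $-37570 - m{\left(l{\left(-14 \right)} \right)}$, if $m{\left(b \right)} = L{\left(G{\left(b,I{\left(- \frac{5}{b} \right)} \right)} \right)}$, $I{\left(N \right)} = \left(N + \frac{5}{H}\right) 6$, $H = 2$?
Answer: $-37564 - \frac{3 \sqrt{77}}{7} \approx -37568.0$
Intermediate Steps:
$I{\left(N \right)} = 15 + 6 N$ ($I{\left(N \right)} = \left(N + \frac{5}{2}\right) 6 = \left(\frac{5}{2} + N\right) 6 = 15 + 6 N$)
$L{\left(g \right)} = -6 + \sqrt{-3 + g}$ ($L{\left(g \right)} = -6 + \sqrt{g - 3} = -6 + \sqrt{-3 + g}$)
$m{\left(b \right)} = -6 + \sqrt{12 - \frac{30}{b}}$ ($m{\left(b \right)} = -6 + \sqrt{-3 + \left(15 + 6 \left(- \frac{5}{b}\right)\right)} = -6 + \sqrt{-3 + \left(15 - \frac{30}{b}\right)} = -6 + \sqrt{12 - \frac{30}{b}}$)
$-37570 - m{\left(l{\left(-14 \right)} \right)} = -37570 - \left(-6 + \sqrt{12 - \frac{30}{-14}}\right) = -37570 - \left(-6 + \sqrt{12 - - \frac{15}{7}}\right) = -37570 - \left(-6 + \sqrt{12 + \frac{15}{7}}\right) = -37570 - \left(-6 + \sqrt{\frac{99}{7}}\right) = -37570 - \left(-6 + \frac{3 \sqrt{77}}{7}\right) = -37570 + \left(6 - \frac{3 \sqrt{77}}{7}\right) = -37564 - \frac{3 \sqrt{77}}{7}$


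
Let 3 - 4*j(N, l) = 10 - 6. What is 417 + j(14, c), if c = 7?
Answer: 1667/4 ≈ 416.75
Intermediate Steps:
j(N, l) = -¼ (j(N, l) = ¾ - (10 - 6)/4 = ¾ - ¼*4 = ¾ - 1 = -¼)
417 + j(14, c) = 417 - ¼ = 1667/4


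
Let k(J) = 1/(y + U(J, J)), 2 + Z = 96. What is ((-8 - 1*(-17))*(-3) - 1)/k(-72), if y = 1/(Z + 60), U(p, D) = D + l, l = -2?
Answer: 22790/11 ≈ 2071.8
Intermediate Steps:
Z = 94 (Z = -2 + 96 = 94)
U(p, D) = -2 + D (U(p, D) = D - 2 = -2 + D)
y = 1/154 (y = 1/(94 + 60) = 1/154 ≈ 0.0064935)
k(J) = 1/(-307/154 + J) (k(J) = 1/(1/154 + (-2 + J)) = 1/(-307/154 + J))
((-8 - 1*(-17))*(-3) - 1)/k(-72) = ((-8 - 1*(-17))*(-3) - 1)/((154/(-307 + 154*(-72)))) = ((-8 + 17)*(-3) - 1)/((154/(-307 - 11088))) = (9*(-3) - 1)/((154/(-11395))) = (-27 - 1)/((154*(-1/11395))) = -28/(-154/11395) = -28*(-11395/154) = 22790/11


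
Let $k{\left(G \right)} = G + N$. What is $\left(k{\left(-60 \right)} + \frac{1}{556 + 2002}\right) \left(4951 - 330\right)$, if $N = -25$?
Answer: $- \frac{1004739409}{2558} \approx -3.9278 \cdot 10^{5}$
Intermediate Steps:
$k{\left(G \right)} = -25 + G$ ($k{\left(G \right)} = G - 25 = -25 + G$)
$\left(k{\left(-60 \right)} + \frac{1}{556 + 2002}\right) \left(4951 - 330\right) = \left(\left(-25 - 60\right) + \frac{1}{556 + 2002}\right) \left(4951 - 330\right) = \left(-85 + \frac{1}{2558}\right) 4621 = \left(- \frac{217429}{2558}\right) 4621 = - \frac{1004739409}{2558}$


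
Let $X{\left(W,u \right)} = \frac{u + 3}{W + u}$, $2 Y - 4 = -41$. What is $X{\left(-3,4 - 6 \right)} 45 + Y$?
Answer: $- \frac{55}{2} \approx -27.5$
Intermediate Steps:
$Y = - \frac{37}{2}$ ($Y = 2 + \frac{1}{2} \left(-41\right) = 2 - \frac{41}{2} = - \frac{37}{2} \approx -18.5$)
$X{\left(W,u \right)} = \frac{3 + u}{W + u}$
$X{\left(-3,4 - 6 \right)} 45 + Y = \frac{3 + \left(4 - 6\right)}{-3 + \left(4 - 6\right)} 45 - \frac{37}{2} = \frac{3 - 2}{-3 - 2} \cdot 45 - \frac{37}{2} = \frac{1}{-5} \cdot 1 \cdot 45 - \frac{37}{2} = \left(- \frac{1}{5}\right) 1 \cdot 45 - \frac{37}{2} = \left(- \frac{1}{5}\right) 45 - \frac{37}{2} = -9 - \frac{37}{2} = - \frac{55}{2}$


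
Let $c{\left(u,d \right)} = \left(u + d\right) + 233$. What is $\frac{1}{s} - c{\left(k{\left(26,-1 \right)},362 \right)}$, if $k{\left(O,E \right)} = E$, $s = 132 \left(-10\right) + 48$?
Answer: $- \frac{755569}{1272} \approx -594.0$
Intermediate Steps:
$s = -1272$ ($s = -1320 + 48 = -1272$)
$c{\left(u,d \right)} = 233 + d + u$ ($c{\left(u,d \right)} = \left(d + u\right) + 233 = 233 + d + u$)
$\frac{1}{s} - c{\left(k{\left(26,-1 \right)},362 \right)} = \frac{1}{-1272} - \left(233 + 362 - 1\right) = - \frac{1}{1272} - 594 = - \frac{755569}{1272}$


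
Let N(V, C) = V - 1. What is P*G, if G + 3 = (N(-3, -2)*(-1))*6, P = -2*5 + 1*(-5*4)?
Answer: -630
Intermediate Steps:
N(V, C) = -1 + V
P = -30 (P = -10 + 1*(-20) = -10 - 20 = -30)
G = 21 (G = -3 + ((-1 - 3)*(-1))*6 = -3 - 4*(-1)*6 = -3 + 4*6 = -3 + 24 = 21)
P*G = -30*21 = -630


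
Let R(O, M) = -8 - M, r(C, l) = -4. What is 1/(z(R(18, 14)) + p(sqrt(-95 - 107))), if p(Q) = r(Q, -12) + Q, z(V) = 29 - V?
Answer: 47/2411 - I*sqrt(202)/2411 ≈ 0.019494 - 0.0058949*I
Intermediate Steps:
p(Q) = -4 + Q
1/(z(R(18, 14)) + p(sqrt(-95 - 107))) = 1/((29 - (-8 - 1*14)) + (-4 + sqrt(-95 - 107))) = 1/((29 - (-8 - 14)) + (-4 + sqrt(-202))) = 1/((29 - 1*(-22)) + (-4 + I*sqrt(202))) = 1/((29 + 22) + (-4 + I*sqrt(202))) = 1/(51 + (-4 + I*sqrt(202))) = 1/(47 + I*sqrt(202))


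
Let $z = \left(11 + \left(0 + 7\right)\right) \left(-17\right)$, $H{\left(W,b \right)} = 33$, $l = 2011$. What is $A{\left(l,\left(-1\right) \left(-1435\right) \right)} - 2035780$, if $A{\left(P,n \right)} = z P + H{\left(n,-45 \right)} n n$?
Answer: $65303279$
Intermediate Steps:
$z = -306$ ($z = \left(11 + 7\right) \left(-17\right) = 18 \left(-17\right) = -306$)
$A{\left(P,n \right)} = - 306 P + 33 n^{2}$ ($A{\left(P,n \right)} = - 306 P + 33 n n = - 306 P + 33 n^{2}$)
$A{\left(l,\left(-1\right) \left(-1435\right) \right)} - 2035780 = \left(\left(-306\right) 2011 + 33 \left(\left(-1\right) \left(-1435\right)\right)^{2}\right) - 2035780 = \left(-615366 + 33 \cdot 1435^{2}\right) - 2035780 = \left(-615366 + 33 \cdot 2059225\right) - 2035780 = \left(-615366 + 67954425\right) - 2035780 = 67339059 - 2035780 = 65303279$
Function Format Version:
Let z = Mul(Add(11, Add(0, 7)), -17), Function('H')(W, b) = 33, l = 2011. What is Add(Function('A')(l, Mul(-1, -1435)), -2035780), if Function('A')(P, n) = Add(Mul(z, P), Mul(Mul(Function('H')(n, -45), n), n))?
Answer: 65303279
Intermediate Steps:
z = -306 (z = Mul(Add(11, 7), -17) = Mul(18, -17) = -306)
Function('A')(P, n) = Add(Mul(-306, P), Mul(33, Pow(n, 2))) (Function('A')(P, n) = Add(Mul(-306, P), Mul(Mul(33, n), n)) = Add(Mul(-306, P), Mul(33, Pow(n, 2))))
Add(Function('A')(l, Mul(-1, -1435)), -2035780) = Add(Add(Mul(-306, 2011), Mul(33, Pow(Mul(-1, -1435), 2))), -2035780) = Add(Add(-615366, Mul(33, Pow(1435, 2))), -2035780) = Add(Add(-615366, Mul(33, 2059225)), -2035780) = Add(Add(-615366, 67954425), -2035780) = Add(67339059, -2035780) = 65303279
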